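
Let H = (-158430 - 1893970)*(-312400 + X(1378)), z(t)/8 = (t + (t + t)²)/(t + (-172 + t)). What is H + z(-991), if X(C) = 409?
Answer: 229878582659156/359 ≈ 6.4033e+11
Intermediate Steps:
z(t) = 8*(t + 4*t²)/(-172 + 2*t) (z(t) = 8*((t + (t + t)²)/(t + (-172 + t))) = 8*((t + (2*t)²)/(-172 + 2*t)) = 8*((t + 4*t²)/(-172 + 2*t)) = 8*(t + 4*t²)/(-172 + 2*t))
H = 640330328400 (H = (-158430 - 1893970)*(-312400 + 409) = -2052400*(-311991) = 640330328400)
H + z(-991) = 640330328400 + 4*(-991)*(1 + 4*(-991))/(-86 - 991) = 640330328400 + 4*(-991)*(1 - 3964)/(-1077) = 640330328400 + 4*(-991)*(-1/1077)*(-3963) = 640330328400 - 5236444/359 = 229878582659156/359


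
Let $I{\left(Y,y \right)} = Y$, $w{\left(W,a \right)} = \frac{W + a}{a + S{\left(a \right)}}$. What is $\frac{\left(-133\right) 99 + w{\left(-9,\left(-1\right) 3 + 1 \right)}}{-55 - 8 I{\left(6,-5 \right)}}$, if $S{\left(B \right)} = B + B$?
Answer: $\frac{78991}{618} \approx 127.82$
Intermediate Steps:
$S{\left(B \right)} = 2 B$
$w{\left(W,a \right)} = \frac{W + a}{3 a}$ ($w{\left(W,a \right)} = \frac{W + a}{a + 2 a} = \frac{W + a}{3 a}$)
$\frac{\left(-133\right) 99 + w{\left(-9,\left(-1\right) 3 + 1 \right)}}{-55 - 8 I{\left(6,-5 \right)}} = \frac{\left(-133\right) 99 + \frac{-9 + \left(\left(-1\right) 3 + 1\right)}{3 \left(\left(-1\right) 3 + 1\right)}}{-55 - 48} = \frac{-13167 + \frac{-9 + \left(-3 + 1\right)}{3 \left(-3 + 1\right)}}{-55 - 48} = \frac{-13167 + \frac{-9 - 2}{3 \left(-2\right)}}{-103} = \left(-13167 + \frac{1}{3} \left(- \frac{1}{2}\right) \left(-11\right)\right) \left(- \frac{1}{103}\right) = \left(-13167 + \frac{11}{6}\right) \left(- \frac{1}{103}\right) = \left(- \frac{78991}{6}\right) \left(- \frac{1}{103}\right) = \frac{78991}{618}$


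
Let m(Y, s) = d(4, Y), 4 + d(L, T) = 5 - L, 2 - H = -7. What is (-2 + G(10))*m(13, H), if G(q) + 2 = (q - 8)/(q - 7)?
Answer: 10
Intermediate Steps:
H = 9 (H = 2 - 1*(-7) = 2 + 7 = 9)
d(L, T) = 1 - L (d(L, T) = -4 + (5 - L) = 1 - L)
m(Y, s) = -3 (m(Y, s) = 1 - 1*4 = 1 - 4 = -3)
G(q) = -2 + (-8 + q)/(-7 + q) (G(q) = -2 + (q - 8)/(q - 7) = -2 + (-8 + q)/(-7 + q))
(-2 + G(10))*m(13, H) = (-2 + (6 - 1*10)/(-7 + 10))*(-3) = (-2 + (6 - 10)/3)*(-3) = (-2 + (⅓)*(-4))*(-3) = (-2 - 4/3)*(-3) = -10/3*(-3) = 10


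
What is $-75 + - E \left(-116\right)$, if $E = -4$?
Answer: $-539$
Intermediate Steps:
$-75 + - E \left(-116\right) = -75 + \left(-1\right) \left(-4\right) \left(-116\right) = -75 + 4 \left(-116\right) = -75 - 464 = -539$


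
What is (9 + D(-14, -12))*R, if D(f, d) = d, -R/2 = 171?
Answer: 1026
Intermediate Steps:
R = -342 (R = -2*171 = -342)
(9 + D(-14, -12))*R = (9 - 12)*(-342) = -3*(-342) = 1026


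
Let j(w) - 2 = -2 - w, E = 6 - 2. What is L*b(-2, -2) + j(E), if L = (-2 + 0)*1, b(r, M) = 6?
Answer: -16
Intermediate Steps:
E = 4
j(w) = -w (j(w) = 2 + (-2 - w) = -w)
L = -2 (L = -2*1 = -2)
L*b(-2, -2) + j(E) = -2*6 - 1*4 = -12 - 4 = -16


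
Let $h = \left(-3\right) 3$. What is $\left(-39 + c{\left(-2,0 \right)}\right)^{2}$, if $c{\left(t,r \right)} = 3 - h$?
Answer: $729$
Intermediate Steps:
$h = -9$
$c{\left(t,r \right)} = 12$ ($c{\left(t,r \right)} = 3 - -9 = 3 + 9 = 12$)
$\left(-39 + c{\left(-2,0 \right)}\right)^{2} = \left(-39 + 12\right)^{2} = \left(-27\right)^{2} = 729$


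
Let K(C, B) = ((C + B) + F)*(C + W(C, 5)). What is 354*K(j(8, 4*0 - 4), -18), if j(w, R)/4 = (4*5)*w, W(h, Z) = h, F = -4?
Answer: 280028160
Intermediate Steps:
j(w, R) = 80*w (j(w, R) = 4*((4*5)*w) = 4*(20*w) = 80*w)
K(C, B) = 2*C*(-4 + B + C) (K(C, B) = ((C + B) - 4)*(C + C) = ((B + C) - 4)*(2*C) = (-4 + B + C)*(2*C) = 2*C*(-4 + B + C))
354*K(j(8, 4*0 - 4), -18) = 354*(2*(80*8)*(-4 - 18 + 80*8)) = 354*(2*640*(-4 - 18 + 640)) = 354*(2*640*618) = 354*791040 = 280028160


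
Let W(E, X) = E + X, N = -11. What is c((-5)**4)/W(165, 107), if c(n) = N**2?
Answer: 121/272 ≈ 0.44485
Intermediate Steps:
c(n) = 121 (c(n) = (-11)**2 = 121)
c((-5)**4)/W(165, 107) = 121/(165 + 107) = 121/272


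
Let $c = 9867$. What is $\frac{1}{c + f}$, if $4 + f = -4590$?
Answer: $\frac{1}{5273} \approx 0.00018965$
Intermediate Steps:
$f = -4594$ ($f = -4 - 4590 = -4594$)
$\frac{1}{c + f} = \frac{1}{9867 - 4594} = \frac{1}{5273}$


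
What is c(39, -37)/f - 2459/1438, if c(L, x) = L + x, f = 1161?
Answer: -2852023/1669518 ≈ -1.7083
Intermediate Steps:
c(39, -37)/f - 2459/1438 = (39 - 37)/1161 - 2459/1438 = 2*(1/1161) - 2459*1/1438 = 2/1161 - 2459/1438 = -2852023/1669518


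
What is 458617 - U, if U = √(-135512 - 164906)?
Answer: 458617 - I*√300418 ≈ 4.5862e+5 - 548.1*I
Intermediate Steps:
U = I*√300418 (U = √(-300418) = I*√300418 ≈ 548.1*I)
458617 - U = 458617 - I*√300418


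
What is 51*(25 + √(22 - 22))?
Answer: 1275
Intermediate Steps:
51*(25 + √(22 - 22)) = 51*(25 + √0) = 51*(25 + 0) = 51*25 = 1275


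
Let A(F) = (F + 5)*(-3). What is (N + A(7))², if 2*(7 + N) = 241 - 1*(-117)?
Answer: 18496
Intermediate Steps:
A(F) = -15 - 3*F (A(F) = (5 + F)*(-3) = -15 - 3*F)
N = 172 (N = -7 + (241 - 1*(-117))/2 = -7 + (241 + 117)/2 = -7 + (½)*358 = -7 + 179 = 172)
(N + A(7))² = (172 + (-15 - 3*7))² = (172 + (-15 - 21))² = (172 - 36)² = 136² = 18496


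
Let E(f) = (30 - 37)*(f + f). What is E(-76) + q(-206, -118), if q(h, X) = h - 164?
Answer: 694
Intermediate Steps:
E(f) = -14*f
q(h, X) = -164 + h
E(-76) + q(-206, -118) = -14*(-76) + (-164 - 206) = 1064 - 370 = 694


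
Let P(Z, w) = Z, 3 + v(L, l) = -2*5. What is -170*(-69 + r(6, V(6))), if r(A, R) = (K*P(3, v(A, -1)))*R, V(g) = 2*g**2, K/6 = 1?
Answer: -208590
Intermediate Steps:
v(L, l) = -13 (v(L, l) = -3 - 2*5 = -3 - 10 = -13)
K = 6 (K = 6*1 = 6)
r(A, R) = 18*R (r(A, R) = (6*3)*R = 18*R)
-170*(-69 + r(6, V(6))) = -170*(-69 + 18*(2*6**2)) = -170*(-69 + 18*(2*36)) = -170*(-69 + 18*72) = -170*(-69 + 1296) = -170*1227 = -208590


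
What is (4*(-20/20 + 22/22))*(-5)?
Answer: 0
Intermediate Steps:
(4*(-20/20 + 22/22))*(-5) = (4*(-20*1/20 + 22*(1/22)))*(-5) = (4*(-1 + 1))*(-5) = (4*0)*(-5) = 0*(-5) = 0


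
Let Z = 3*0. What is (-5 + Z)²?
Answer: 25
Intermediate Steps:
Z = 0
(-5 + Z)² = (-5 + 0)² = (-5)² = 25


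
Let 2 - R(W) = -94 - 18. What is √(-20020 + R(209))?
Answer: I*√19906 ≈ 141.09*I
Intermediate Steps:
R(W) = 114 (R(W) = 2 - (-94 - 18) = 2 - 1*(-112) = 2 + 112 = 114)
√(-20020 + R(209)) = √(-20020 + 114) = √(-19906) = I*√19906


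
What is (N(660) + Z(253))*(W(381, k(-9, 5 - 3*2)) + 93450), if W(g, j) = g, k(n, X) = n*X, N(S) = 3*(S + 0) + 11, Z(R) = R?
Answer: 210556764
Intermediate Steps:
N(S) = 11 + 3*S (N(S) = 3*S + 11 = 11 + 3*S)
k(n, X) = X*n
(N(660) + Z(253))*(W(381, k(-9, 5 - 3*2)) + 93450) = ((11 + 3*660) + 253)*(381 + 93450) = ((11 + 1980) + 253)*93831 = (1991 + 253)*93831 = 2244*93831 = 210556764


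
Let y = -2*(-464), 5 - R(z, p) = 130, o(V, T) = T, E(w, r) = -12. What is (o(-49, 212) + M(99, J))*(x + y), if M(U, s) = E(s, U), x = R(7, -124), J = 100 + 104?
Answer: 160600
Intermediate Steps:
J = 204
R(z, p) = -125 (R(z, p) = 5 - 1*130 = 5 - 130 = -125)
x = -125
M(U, s) = -12
y = 928
(o(-49, 212) + M(99, J))*(x + y) = (212 - 12)*(-125 + 928) = 200*803 = 160600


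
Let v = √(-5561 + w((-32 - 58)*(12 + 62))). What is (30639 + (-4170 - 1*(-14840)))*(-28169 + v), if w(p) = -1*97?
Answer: -1163633221 + 41309*I*√5658 ≈ -1.1636e+9 + 3.1072e+6*I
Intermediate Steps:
w(p) = -97
v = I*√5658 (v = √(-5561 - 97) = √(-5658) = I*√5658 ≈ 75.22*I)
(30639 + (-4170 - 1*(-14840)))*(-28169 + v) = (30639 + (-4170 - 1*(-14840)))*(-28169 + I*√5658) = (30639 + (-4170 + 14840))*(-28169 + I*√5658) = (30639 + 10670)*(-28169 + I*√5658) = 41309*(-28169 + I*√5658) = -1163633221 + 41309*I*√5658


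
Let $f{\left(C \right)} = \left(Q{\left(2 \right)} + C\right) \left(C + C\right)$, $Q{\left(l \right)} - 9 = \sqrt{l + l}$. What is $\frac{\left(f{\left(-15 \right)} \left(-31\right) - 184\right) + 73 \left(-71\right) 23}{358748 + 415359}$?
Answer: $- \frac{123113}{774107} \approx -0.15904$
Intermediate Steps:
$Q{\left(l \right)} = 9 + \sqrt{2} \sqrt{l}$ ($Q{\left(l \right)} = 9 + \sqrt{l + l} = 9 + \sqrt{2 l} = 9 + \sqrt{2} \sqrt{l}$)
$f{\left(C \right)} = 2 C \left(11 + C\right)$ ($f{\left(C \right)} = \left(\left(9 + \sqrt{2} \sqrt{2}\right) + C\right) \left(C + C\right) = \left(\left(9 + 2\right) + C\right) 2 C = \left(11 + C\right) 2 C = 2 C \left(11 + C\right)$)
$\frac{\left(f{\left(-15 \right)} \left(-31\right) - 184\right) + 73 \left(-71\right) 23}{358748 + 415359} = \frac{\left(2 \left(-15\right) \left(11 - 15\right) \left(-31\right) - 184\right) + 73 \left(-71\right) 23}{358748 + 415359} = \frac{\left(2 \left(-15\right) \left(-4\right) \left(-31\right) - 184\right) - 119209}{774107} = \left(\left(120 \left(-31\right) - 184\right) - 119209\right) \frac{1}{774107} = \left(\left(-3720 - 184\right) - 119209\right) \frac{1}{774107} = \left(-3904 - 119209\right) \frac{1}{774107} = \left(-123113\right) \frac{1}{774107} = - \frac{123113}{774107}$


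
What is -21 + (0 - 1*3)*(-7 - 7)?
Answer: 21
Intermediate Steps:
-21 + (0 - 1*3)*(-7 - 7) = -21 + (0 - 3)*(-14) = -21 - 3*(-14) = -21 + 42 = 21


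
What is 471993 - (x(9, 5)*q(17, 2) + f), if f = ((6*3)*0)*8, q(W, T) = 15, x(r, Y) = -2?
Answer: 472023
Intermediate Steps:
f = 0 (f = (18*0)*8 = 0*8 = 0)
471993 - (x(9, 5)*q(17, 2) + f) = 471993 - (-2*15 + 0) = 471993 - (-30 + 0) = 471993 - 1*(-30) = 471993 + 30 = 472023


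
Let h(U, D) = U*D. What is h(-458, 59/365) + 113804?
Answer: 41511438/365 ≈ 1.1373e+5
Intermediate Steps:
h(U, D) = D*U
h(-458, 59/365) + 113804 = (59/365)*(-458) + 113804 = -27022/365 + 113804 = 41511438/365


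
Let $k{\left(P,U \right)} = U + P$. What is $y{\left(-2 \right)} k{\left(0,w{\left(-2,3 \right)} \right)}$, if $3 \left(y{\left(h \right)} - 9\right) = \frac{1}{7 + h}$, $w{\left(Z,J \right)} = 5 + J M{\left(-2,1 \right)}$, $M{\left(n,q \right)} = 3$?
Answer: $\frac{1904}{15} \approx 126.93$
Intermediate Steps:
$w{\left(Z,J \right)} = 5 + 3 J$ ($w{\left(Z,J \right)} = 5 + J 3 = 5 + 3 J$)
$k{\left(P,U \right)} = P + U$
$y{\left(h \right)} = 9 + \frac{1}{3 \left(7 + h\right)}$
$y{\left(-2 \right)} k{\left(0,w{\left(-2,3 \right)} \right)} = \frac{190 + 27 \left(-2\right)}{3 \left(7 - 2\right)} \left(0 + \left(5 + 3 \cdot 3\right)\right) = \frac{190 - 54}{3 \cdot 5} \left(0 + \left(5 + 9\right)\right) = \frac{1}{3} \cdot \frac{1}{5} \cdot 136 \left(0 + 14\right) = \frac{136}{15} \cdot 14 = \frac{1904}{15}$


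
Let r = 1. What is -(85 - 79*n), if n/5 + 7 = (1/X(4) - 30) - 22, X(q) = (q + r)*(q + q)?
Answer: -187041/8 ≈ -23380.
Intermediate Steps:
X(q) = 2*q*(1 + q) (X(q) = (q + 1)*(q + q) = (1 + q)*(2*q) = 2*q*(1 + q))
n = -2359/8 (n = -35 + 5*((1/(2*4*(1 + 4)) - 30) - 22) = -35 + 5*((1/(2*4*5) - 30) - 22) = -35 + 5*((1/40 - 30) - 22) = -35 + 5*(-1199/40 - 22) = -35 + 5*(-2079/40) = -35 - 2079/8 = -2359/8 ≈ -294.88)
-(85 - 79*n) = -(85 - 79*(-2359/8)) = -(85 + 186361/8) = -1*187041/8 = -187041/8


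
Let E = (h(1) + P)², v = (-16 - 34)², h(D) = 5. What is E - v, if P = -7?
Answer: -2496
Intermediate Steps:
v = 2500 (v = (-50)² = 2500)
E = 4 (E = (5 - 7)² = (-2)² = 4)
E - v = 4 - 1*2500 = 4 - 2500 = -2496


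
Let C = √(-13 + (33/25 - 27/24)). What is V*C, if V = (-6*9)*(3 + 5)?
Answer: -108*I*√5122/5 ≈ -1545.9*I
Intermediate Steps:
C = I*√5122/20 (C = √(-13 + (33*(1/25) - 27*1/24)) = √(-13 + (33/25 - 9/8)) = √(-13 + 39/200) = √(-2561/200) = I*√5122/20 ≈ 3.5784*I)
V = -432 (V = -54*8 = -432)
V*C = -108*I*√5122/5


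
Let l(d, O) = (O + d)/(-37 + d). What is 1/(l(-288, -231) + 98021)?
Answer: 325/31857344 ≈ 1.0202e-5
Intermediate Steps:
l(d, O) = (O + d)/(-37 + d)
1/(l(-288, -231) + 98021) = 1/((-231 - 288)/(-37 - 288) + 98021) = 1/(-519/(-325) + 98021) = 1/(-1/325*(-519) + 98021) = 1/(519/325 + 98021) = 1/(31857344/325) = 325/31857344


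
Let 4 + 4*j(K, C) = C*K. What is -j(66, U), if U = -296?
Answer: 4885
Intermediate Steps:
j(K, C) = -1 + C*K/4 (j(K, C) = -1 + (C*K)/4 = -1 + C*K/4)
-j(66, U) = -(-1 + (¼)*(-296)*66) = -(-1 - 4884) = -1*(-4885) = 4885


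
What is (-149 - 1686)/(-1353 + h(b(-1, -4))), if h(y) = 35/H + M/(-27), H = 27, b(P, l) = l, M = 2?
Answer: 16515/12166 ≈ 1.3575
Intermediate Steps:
h(y) = 11/9 (h(y) = 35/27 + 2/(-27) = 35*(1/27) + 2*(-1/27) = 35/27 - 2/27 = 11/9)
(-149 - 1686)/(-1353 + h(b(-1, -4))) = (-149 - 1686)/(-1353 + 11/9) = -1835/(-12166/9) = -1835*(-9/12166) = 16515/12166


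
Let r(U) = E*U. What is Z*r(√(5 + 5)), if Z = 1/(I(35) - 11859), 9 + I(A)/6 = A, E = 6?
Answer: -2*√10/3901 ≈ -0.0016213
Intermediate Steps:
I(A) = -54 + 6*A
r(U) = 6*U
Z = -1/11703 (Z = 1/((-54 + 6*35) - 11859) = 1/((-54 + 210) - 11859) = 1/(156 - 11859) = 1/(-11703) = -1/11703 ≈ -8.5448e-5)
Z*r(√(5 + 5)) = -2*√(5 + 5)/3901 = -2*√10/3901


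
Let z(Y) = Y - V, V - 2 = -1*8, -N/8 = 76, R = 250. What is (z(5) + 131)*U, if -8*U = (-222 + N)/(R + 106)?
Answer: 29465/712 ≈ 41.383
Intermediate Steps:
N = -608 (N = -8*76 = -608)
V = -6 (V = 2 - 1*8 = 2 - 8 = -6)
U = 415/1424 (U = -(-222 - 608)/(8*(250 + 106)) = -(-415)/(4*356) = -1/8*(-415/178) = 415/1424 ≈ 0.29143)
z(Y) = 6 + Y (z(Y) = Y - 1*(-6) = Y + 6 = 6 + Y)
(z(5) + 131)*U = ((6 + 5) + 131)*(415/1424) = (11 + 131)*(415/1424) = 142*(415/1424) = 29465/712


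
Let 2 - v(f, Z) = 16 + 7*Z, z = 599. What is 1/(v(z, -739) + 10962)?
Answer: 1/16121 ≈ 6.2031e-5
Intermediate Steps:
v(f, Z) = -14 - 7*Z (v(f, Z) = 2 - (16 + 7*Z) = 2 + (-16 - 7*Z) = -14 - 7*Z)
1/(v(z, -739) + 10962) = 1/((-14 - 7*(-739)) + 10962) = 1/((-14 + 5173) + 10962) = 1/(5159 + 10962) = 1/16121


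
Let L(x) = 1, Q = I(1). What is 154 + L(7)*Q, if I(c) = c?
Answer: 155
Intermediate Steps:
Q = 1
154 + L(7)*Q = 154 + 1*1 = 154 + 1 = 155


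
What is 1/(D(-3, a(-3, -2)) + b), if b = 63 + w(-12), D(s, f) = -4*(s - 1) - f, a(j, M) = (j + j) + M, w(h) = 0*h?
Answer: 1/87 ≈ 0.011494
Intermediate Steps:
w(h) = 0
a(j, M) = M + 2*j (a(j, M) = 2*j + M = M + 2*j)
D(s, f) = 4 - f - 4*s (D(s, f) = -4*(-1 + s) - f = (4 - 4*s) - f = 4 - f - 4*s)
b = 63 (b = 63 + 0 = 63)
1/(D(-3, a(-3, -2)) + b) = 1/((4 - (-2 + 2*(-3)) - 4*(-3)) + 63) = 1/((4 - (-2 - 6) + 12) + 63) = 1/((4 - 1*(-8) + 12) + 63) = 1/((4 + 8 + 12) + 63) = 1/(24 + 63) = 1/87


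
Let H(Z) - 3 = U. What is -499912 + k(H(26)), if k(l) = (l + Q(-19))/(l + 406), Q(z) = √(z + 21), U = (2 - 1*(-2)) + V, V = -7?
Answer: -499912 + √2/406 ≈ -4.9991e+5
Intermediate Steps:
U = -3 (U = (2 - 1*(-2)) - 7 = (2 + 2) - 7 = 4 - 7 = -3)
H(Z) = 0 (H(Z) = 3 - 3 = 0)
Q(z) = √(21 + z)
k(l) = (l + √2)/(406 + l) (k(l) = (l + √(21 - 19))/(l + 406) = (l + √2)/(406 + l))
-499912 + k(H(26)) = -499912 + (0 + √2)/(406 + 0) = -499912 + √2/406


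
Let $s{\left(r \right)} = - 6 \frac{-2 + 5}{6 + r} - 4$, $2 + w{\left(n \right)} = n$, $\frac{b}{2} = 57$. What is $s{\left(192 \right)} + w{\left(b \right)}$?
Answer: $\frac{1187}{11} \approx 107.91$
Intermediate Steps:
$b = 114$ ($b = 2 \cdot 57 = 114$)
$w{\left(n \right)} = -2 + n$
$s{\left(r \right)} = -4 - \frac{18}{6 + r}$ ($s{\left(r \right)} = - 6 \frac{3}{6 + r} - 4 = - \frac{18}{6 + r} - 4 = -4 - \frac{18}{6 + r}$)
$s{\left(192 \right)} + w{\left(b \right)} = \frac{2 \left(-21 - 384\right)}{6 + 192} + \left(-2 + 114\right) = \frac{2 \left(-21 - 384\right)}{198} + 112 = 2 \cdot \frac{1}{198} \left(-405\right) + 112 = - \frac{45}{11} + 112 = \frac{1187}{11}$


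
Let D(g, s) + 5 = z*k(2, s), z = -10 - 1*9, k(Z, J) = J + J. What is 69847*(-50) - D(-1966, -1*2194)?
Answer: -3575717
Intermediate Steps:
k(Z, J) = 2*J
z = -19 (z = -10 - 9 = -19)
D(g, s) = -5 - 38*s
69847*(-50) - D(-1966, -1*2194) = 69847*(-50) - (-5 - (-38)*2194) = -3492350 - (-5 - 38*(-2194)) = -3492350 - (-5 + 83372) = -3492350 - 1*83367 = -3492350 - 83367 = -3575717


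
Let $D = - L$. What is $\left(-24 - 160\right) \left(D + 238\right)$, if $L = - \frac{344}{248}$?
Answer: $- \frac{1365464}{31} \approx -44047.0$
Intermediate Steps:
$L = - \frac{43}{31}$ ($L = \left(-344\right) \frac{1}{248} = - \frac{43}{31} \approx -1.3871$)
$D = \frac{43}{31}$ ($D = \left(-1\right) \left(- \frac{43}{31}\right) = \frac{43}{31} \approx 1.3871$)
$\left(-24 - 160\right) \left(D + 238\right) = \left(-24 - 160\right) \left(\frac{43}{31} + 238\right) = \left(-184\right) \frac{7421}{31} = - \frac{1365464}{31}$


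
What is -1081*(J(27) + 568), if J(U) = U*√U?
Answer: -614008 - 87561*√3 ≈ -7.6567e+5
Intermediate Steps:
J(U) = U^(3/2)
-1081*(J(27) + 568) = -1081*(27^(3/2) + 568) = -1081*(81*√3 + 568) = -1081*(568 + 81*√3) = -614008 - 87561*√3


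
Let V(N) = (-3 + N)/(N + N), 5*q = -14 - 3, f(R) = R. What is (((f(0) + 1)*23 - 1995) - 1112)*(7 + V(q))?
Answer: -416340/17 ≈ -24491.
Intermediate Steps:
q = -17/5 (q = (-14 - 3)/5 = (⅕)*(-17) = -17/5 ≈ -3.4000)
V(N) = (-3 + N)/(2*N) (V(N) = (-3 + N)/((2*N)) = (-3 + N)*(1/(2*N)) = (-3 + N)/(2*N))
(((f(0) + 1)*23 - 1995) - 1112)*(7 + V(q)) = (((0 + 1)*23 - 1995) - 1112)*(7 + (-3 - 17/5)/(2*(-17/5))) = ((1*23 - 1995) - 1112)*(7 + (½)*(-5/17)*(-32/5)) = ((23 - 1995) - 1112)*(7 + 16/17) = (-1972 - 1112)*(135/17) = -3084*135/17 = -416340/17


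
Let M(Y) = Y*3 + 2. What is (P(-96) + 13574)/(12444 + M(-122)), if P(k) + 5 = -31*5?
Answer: 6707/6040 ≈ 1.1104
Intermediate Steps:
P(k) = -160 (P(k) = -5 - 31*5 = -5 - 155 = -160)
M(Y) = 2 + 3*Y (M(Y) = 3*Y + 2 = 2 + 3*Y)
(P(-96) + 13574)/(12444 + M(-122)) = (-160 + 13574)/(12444 + (2 + 3*(-122))) = 13414/(12444 + (2 - 366)) = 13414/(12444 - 364) = 13414/12080 = 13414*(1/12080) = 6707/6040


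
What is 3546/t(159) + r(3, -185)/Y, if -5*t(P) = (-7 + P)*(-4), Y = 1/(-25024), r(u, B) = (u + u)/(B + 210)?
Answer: -45422151/7600 ≈ -5976.6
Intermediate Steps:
r(u, B) = 2*u/(210 + B) (r(u, B) = (2*u)/(210 + B) = 2*u/(210 + B))
Y = -1/25024 ≈ -3.9962e-5
t(P) = -28/5 + 4*P/5 (t(P) = -(-7 + P)*(-4)/5 = -(28 - 4*P)/5 = -28/5 + 4*P/5)
3546/t(159) + r(3, -185)/Y = 3546/(-28/5 + (4/5)*159) + (2*3/(210 - 185))/(-1/25024) = 3546/(-28/5 + 636/5) + (2*3/25)*(-25024) = 3546/(608/5) + (2*3*(1/25))*(-25024) = 3546*(5/608) + (6/25)*(-25024) = 8865/304 - 150144/25 = -45422151/7600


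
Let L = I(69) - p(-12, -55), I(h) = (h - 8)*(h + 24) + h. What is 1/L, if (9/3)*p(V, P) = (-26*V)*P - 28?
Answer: 3/34414 ≈ 8.7174e-5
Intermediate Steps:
p(V, P) = -28/3 - 26*P*V/3 (p(V, P) = ((-26*V)*P - 28)/3 = (-26*P*V - 28)/3 = (-28 - 26*P*V)/3 = -28/3 - 26*P*V/3)
I(h) = h + (-8 + h)*(24 + h) (I(h) = (-8 + h)*(24 + h) + h = h + (-8 + h)*(24 + h))
L = 34414/3 (L = (-192 + 69**2 + 17*69) - (-28/3 - 26/3*(-55)*(-12)) = (-192 + 4761 + 1173) - (-28/3 - 5720) = 5742 - 1*(-17188/3) = 5742 + 17188/3 = 34414/3 ≈ 11471.)
1/L = 1/(34414/3) = 3/34414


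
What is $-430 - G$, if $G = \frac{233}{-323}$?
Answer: $- \frac{138657}{323} \approx -429.28$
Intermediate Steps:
$G = - \frac{233}{323}$ ($G = 233 \left(- \frac{1}{323}\right) = - \frac{233}{323} \approx -0.72136$)
$-430 - G = -430 - - \frac{233}{323} = -430 + \frac{233}{323} = - \frac{138657}{323}$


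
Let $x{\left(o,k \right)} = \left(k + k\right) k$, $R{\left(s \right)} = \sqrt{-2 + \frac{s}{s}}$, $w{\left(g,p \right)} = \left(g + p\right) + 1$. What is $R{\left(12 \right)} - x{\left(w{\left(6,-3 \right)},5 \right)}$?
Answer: $-50 + i \approx -50.0 + 1.0 i$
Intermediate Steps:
$w{\left(g,p \right)} = 1 + g + p$
$R{\left(s \right)} = i$ ($R{\left(s \right)} = \sqrt{-2 + 1} = \sqrt{-1} = i$)
$x{\left(o,k \right)} = 2 k^{2}$ ($x{\left(o,k \right)} = 2 k k = 2 k^{2}$)
$R{\left(12 \right)} - x{\left(w{\left(6,-3 \right)},5 \right)} = i - 2 \cdot 5^{2} = i - 2 \cdot 25 = i - 50 = -50 + i$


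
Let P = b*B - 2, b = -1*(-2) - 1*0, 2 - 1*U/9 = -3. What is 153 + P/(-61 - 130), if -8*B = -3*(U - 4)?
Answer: 116777/764 ≈ 152.85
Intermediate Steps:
U = 45 (U = 18 - 9*(-3) = 18 + 27 = 45)
B = 123/8 (B = -(-3)*(45 - 4)/8 = -(-3)*41/8 = -⅛*(-123) = 123/8 ≈ 15.375)
b = 2 (b = 2 + 0 = 2)
P = 115/4 (P = 2*(123/8) - 2 = 123/4 - 2 = 115/4 ≈ 28.750)
153 + P/(-61 - 130) = 153 + 115/(4*(-61 - 130)) = 153 + (115/4)/(-191) = 153 + (115/4)*(-1/191) = 153 - 115/764 = 116777/764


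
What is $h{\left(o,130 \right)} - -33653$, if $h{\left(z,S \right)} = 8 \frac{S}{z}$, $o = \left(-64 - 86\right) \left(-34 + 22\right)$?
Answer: $\frac{1514411}{45} \approx 33654.0$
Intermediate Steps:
$o = 1800$ ($o = \left(-150\right) \left(-12\right) = 1800$)
$h{\left(z,S \right)} = \frac{8 S}{z}$
$h{\left(o,130 \right)} - -33653 = 8 \cdot 130 \cdot \frac{1}{1800} - -33653 = 8 \cdot 130 \cdot \frac{1}{1800} + 33653 = \frac{26}{45} + 33653 = \frac{1514411}{45}$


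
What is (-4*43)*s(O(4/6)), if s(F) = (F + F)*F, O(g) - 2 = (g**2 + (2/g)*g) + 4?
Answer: -1986944/81 ≈ -24530.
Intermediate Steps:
O(g) = 8 + g**2 (O(g) = 2 + ((g**2 + (2/g)*g) + 4) = 2 + ((g**2 + 2) + 4) = 2 + ((2 + g**2) + 4) = 2 + (6 + g**2) = 8 + g**2)
s(F) = 2*F**2 (s(F) = (2*F)*F = 2*F**2)
(-4*43)*s(O(4/6)) = (-4*43)*(2*(8 + (4/6)**2)**2) = -344*(8 + (4*(1/6))**2)**2 = -344*(8 + (2/3)**2)**2 = -344*(8 + 4/9)**2 = -344*(76/9)**2 = -344*5776/81 = -172*11552/81 = -1986944/81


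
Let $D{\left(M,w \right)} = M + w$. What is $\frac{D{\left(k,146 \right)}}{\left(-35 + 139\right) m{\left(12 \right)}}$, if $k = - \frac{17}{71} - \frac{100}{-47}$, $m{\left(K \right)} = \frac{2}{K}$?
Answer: $\frac{1480509}{173524} \approx 8.532$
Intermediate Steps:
$k = \frac{6301}{3337}$ ($k = \left(-17\right) \frac{1}{71} - - \frac{100}{47} = - \frac{17}{71} + \frac{100}{47} = \frac{6301}{3337} \approx 1.8882$)
$\frac{D{\left(k,146 \right)}}{\left(-35 + 139\right) m{\left(12 \right)}} = \frac{\frac{6301}{3337} + 146}{\left(-35 + 139\right) \frac{2}{12}} = \frac{493503}{3337 \cdot 104 \cdot 2 \cdot \frac{1}{12}} = \frac{493503}{3337 \cdot 104 \cdot \frac{1}{6}} = \frac{493503}{3337 \cdot \frac{52}{3}} = \frac{493503}{3337} \cdot \frac{3}{52} = \frac{1480509}{173524}$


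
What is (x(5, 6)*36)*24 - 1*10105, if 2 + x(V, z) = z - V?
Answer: -10969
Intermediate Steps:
x(V, z) = -2 + z - V (x(V, z) = -2 + (z - V) = -2 + z - V)
(x(5, 6)*36)*24 - 1*10105 = ((-2 + 6 - 1*5)*36)*24 - 1*10105 = ((-2 + 6 - 5)*36)*24 - 10105 = -1*36*24 - 10105 = -36*24 - 10105 = -864 - 10105 = -10969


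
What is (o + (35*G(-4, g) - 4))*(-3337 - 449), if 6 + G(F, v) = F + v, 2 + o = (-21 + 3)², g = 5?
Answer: -541398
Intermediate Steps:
o = 322 (o = -2 + (-21 + 3)² = -2 + (-18)² = -2 + 324 = 322)
G(F, v) = -6 + F + v (G(F, v) = -6 + (F + v) = -6 + F + v)
(o + (35*G(-4, g) - 4))*(-3337 - 449) = (322 + (35*(-6 - 4 + 5) - 4))*(-3337 - 449) = (322 + (35*(-5) - 4))*(-3786) = (322 + (-175 - 4))*(-3786) = (322 - 179)*(-3786) = 143*(-3786) = -541398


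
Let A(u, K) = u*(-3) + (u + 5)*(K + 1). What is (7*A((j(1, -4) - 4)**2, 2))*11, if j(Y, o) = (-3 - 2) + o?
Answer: 1155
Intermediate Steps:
j(Y, o) = -5 + o
A(u, K) = -3*u + (1 + K)*(5 + u) (A(u, K) = -3*u + (5 + u)*(1 + K) = -3*u + (1 + K)*(5 + u))
(7*A((j(1, -4) - 4)**2, 2))*11 = (7*(5 - 2*((-5 - 4) - 4)**2 + 5*2 + 2*((-5 - 4) - 4)**2))*11 = (7*(5 - 2*(-9 - 4)**2 + 10 + 2*(-9 - 4)**2))*11 = (7*(5 - 2*(-13)**2 + 10 + 2*(-13)**2))*11 = (7*(5 - 2*169 + 10 + 2*169))*11 = (7*(5 - 338 + 10 + 338))*11 = (7*15)*11 = 105*11 = 1155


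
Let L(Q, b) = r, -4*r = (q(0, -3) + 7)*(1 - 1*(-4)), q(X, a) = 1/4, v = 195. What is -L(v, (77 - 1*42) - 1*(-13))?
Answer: 145/16 ≈ 9.0625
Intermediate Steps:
q(X, a) = ¼
r = -145/16 (r = -(¼ + 7)*(1 - 1*(-4))/4 = -29*(1 + 4)/16 = -29*5/16 = -¼*145/4 = -145/16 ≈ -9.0625)
L(Q, b) = -145/16
-L(v, (77 - 1*42) - 1*(-13)) = -1*(-145/16) = 145/16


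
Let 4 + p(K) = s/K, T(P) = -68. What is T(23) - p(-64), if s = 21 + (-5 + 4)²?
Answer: -2037/32 ≈ -63.656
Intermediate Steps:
s = 22 (s = 21 + (-1)² = 21 + 1 = 22)
p(K) = -4 + 22/K
T(23) - p(-64) = -68 - (-4 + 22/(-64)) = -68 - (-4 + 22*(-1/64)) = -68 - (-4 - 11/32) = -68 - 1*(-139/32) = -68 + 139/32 = -2037/32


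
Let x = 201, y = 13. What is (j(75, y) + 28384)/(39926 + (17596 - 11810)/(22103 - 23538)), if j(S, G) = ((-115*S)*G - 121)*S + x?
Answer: -12039456275/57288024 ≈ -210.16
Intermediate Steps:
j(S, G) = 201 + S*(-121 - 115*G*S) (j(S, G) = ((-115*S)*G - 121)*S + 201 = (-115*G*S - 121)*S + 201 = (-121 - 115*G*S)*S + 201 = S*(-121 - 115*G*S) + 201 = 201 + S*(-121 - 115*G*S))
(j(75, y) + 28384)/(39926 + (17596 - 11810)/(22103 - 23538)) = ((201 - 121*75 - 115*13*75**2) + 28384)/(39926 + (17596 - 11810)/(22103 - 23538)) = ((201 - 9075 - 115*13*5625) + 28384)/(39926 + 5786/(-1435)) = ((201 - 9075 - 8409375) + 28384)/(39926 + 5786*(-1/1435)) = (-8418249 + 28384)/(39926 - 5786/1435) = -8389865/57288024/1435 = -8389865*1435/57288024 = -12039456275/57288024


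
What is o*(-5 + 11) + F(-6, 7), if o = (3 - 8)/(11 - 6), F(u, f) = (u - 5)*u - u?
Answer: 66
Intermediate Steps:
F(u, f) = -u + u*(-5 + u) (F(u, f) = (-5 + u)*u - u = u*(-5 + u) - u = -u + u*(-5 + u))
o = -1 (o = -5/5 = -5*1/5 = -1)
o*(-5 + 11) + F(-6, 7) = -(-5 + 11) - 6*(-6 - 6) = -1*6 - 6*(-12) = -6 + 72 = 66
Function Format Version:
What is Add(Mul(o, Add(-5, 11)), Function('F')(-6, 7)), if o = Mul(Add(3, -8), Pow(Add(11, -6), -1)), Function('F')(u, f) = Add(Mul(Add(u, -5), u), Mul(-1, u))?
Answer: 66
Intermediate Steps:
Function('F')(u, f) = Add(Mul(-1, u), Mul(u, Add(-5, u))) (Function('F')(u, f) = Add(Mul(Add(-5, u), u), Mul(-1, u)) = Add(Mul(u, Add(-5, u)), Mul(-1, u)) = Add(Mul(-1, u), Mul(u, Add(-5, u))))
o = -1 (o = Mul(-5, Pow(5, -1)) = Mul(-5, Rational(1, 5)) = -1)
Add(Mul(o, Add(-5, 11)), Function('F')(-6, 7)) = Add(Mul(-1, Add(-5, 11)), Mul(-6, Add(-6, -6))) = Add(Mul(-1, 6), Mul(-6, -12)) = Add(-6, 72) = 66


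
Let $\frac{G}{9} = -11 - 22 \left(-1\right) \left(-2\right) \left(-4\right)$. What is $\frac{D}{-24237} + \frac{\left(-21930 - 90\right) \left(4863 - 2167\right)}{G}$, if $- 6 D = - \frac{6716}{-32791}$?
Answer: $- \frac{95315938326914}{2384266401} \approx -39977.0$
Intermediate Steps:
$D = - \frac{3358}{98373}$ ($D = - \frac{\left(-6716\right) \frac{1}{-32791}}{6} = - \frac{\left(-6716\right) \left(- \frac{1}{32791}\right)}{6} = \left(- \frac{1}{6}\right) \frac{6716}{32791} = - \frac{3358}{98373} \approx -0.034135$)
$G = 1485$ ($G = 9 \left(-11 - 22 \left(-1\right) \left(-2\right) \left(-4\right)\right) = 9 \left(-11 - 22 \cdot 2 \left(-4\right)\right) = 9 \left(-11 - -176\right) = 9 \left(-11 + 176\right) = 9 \cdot 165 = 1485$)
$\frac{D}{-24237} + \frac{\left(-21930 - 90\right) \left(4863 - 2167\right)}{G} = - \frac{3358}{98373 \left(-24237\right)} + \frac{\left(-21930 - 90\right) \left(4863 - 2167\right)}{1485} = \left(- \frac{3358}{98373}\right) \left(- \frac{1}{24237}\right) + \left(-22020\right) 2696 \cdot \frac{1}{1485} = \frac{3358}{2384266401} - \frac{3957728}{99} = - \frac{95315938326914}{2384266401}$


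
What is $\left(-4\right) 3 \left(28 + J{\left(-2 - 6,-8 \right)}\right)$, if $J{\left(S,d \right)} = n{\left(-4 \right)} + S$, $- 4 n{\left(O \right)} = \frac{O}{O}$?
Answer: $-237$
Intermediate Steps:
$n{\left(O \right)} = - \frac{1}{4}$ ($n{\left(O \right)} = - \frac{O \frac{1}{O}}{4} = \left(- \frac{1}{4}\right) 1 = - \frac{1}{4}$)
$J{\left(S,d \right)} = - \frac{1}{4} + S$
$\left(-4\right) 3 \left(28 + J{\left(-2 - 6,-8 \right)}\right) = \left(-4\right) 3 \left(28 - \frac{33}{4}\right) = - 12 \left(28 - \frac{33}{4}\right) = \left(-12\right) \frac{79}{4} = -237$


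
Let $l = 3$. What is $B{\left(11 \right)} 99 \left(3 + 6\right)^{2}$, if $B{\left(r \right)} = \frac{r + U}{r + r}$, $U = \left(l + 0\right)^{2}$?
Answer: $7290$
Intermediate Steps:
$U = 9$ ($U = \left(3 + 0\right)^{2} = 3^{2} = 9$)
$B{\left(r \right)} = \frac{9 + r}{2 r}$ ($B{\left(r \right)} = \frac{r + 9}{r + r} = \frac{9 + r}{2 r}$)
$B{\left(11 \right)} 99 \left(3 + 6\right)^{2} = \frac{9 + 11}{2 \cdot 11} \cdot 99 \left(3 + 6\right)^{2} = \frac{1}{2} \cdot \frac{1}{11} \cdot 20 \cdot 99 \cdot 9^{2} = \frac{10}{11} \cdot 99 \cdot 81 = 90 \cdot 81 = 7290$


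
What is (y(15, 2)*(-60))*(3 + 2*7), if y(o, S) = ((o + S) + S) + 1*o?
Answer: -34680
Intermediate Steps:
y(o, S) = 2*S + 2*o (y(o, S) = ((S + o) + S) + o = (o + 2*S) + o = 2*S + 2*o)
(y(15, 2)*(-60))*(3 + 2*7) = ((2*2 + 2*15)*(-60))*(3 + 2*7) = ((4 + 30)*(-60))*(3 + 14) = (34*(-60))*17 = -2040*17 = -34680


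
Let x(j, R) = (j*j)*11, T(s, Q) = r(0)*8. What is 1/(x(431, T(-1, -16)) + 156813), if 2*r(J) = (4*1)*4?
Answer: 1/2200184 ≈ 4.5451e-7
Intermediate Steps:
r(J) = 8 (r(J) = ((4*1)*4)/2 = (4*4)/2 = (½)*16 = 8)
T(s, Q) = 64 (T(s, Q) = 8*8 = 64)
x(j, R) = 11*j² (x(j, R) = j²*11 = 11*j²)
1/(x(431, T(-1, -16)) + 156813) = 1/(11*431² + 156813) = 1/(11*185761 + 156813) = 1/(2043371 + 156813) = 1/2200184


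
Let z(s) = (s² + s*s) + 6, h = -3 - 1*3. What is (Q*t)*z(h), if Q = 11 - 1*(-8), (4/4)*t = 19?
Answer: 28158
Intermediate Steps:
t = 19
h = -6 (h = -3 - 3 = -6)
z(s) = 6 + 2*s² (z(s) = (s² + s²) + 6 = 2*s² + 6 = 6 + 2*s²)
Q = 19 (Q = 11 + 8 = 19)
(Q*t)*z(h) = (19*19)*(6 + 2*(-6)²) = 361*(6 + 2*36) = 361*(6 + 72) = 361*78 = 28158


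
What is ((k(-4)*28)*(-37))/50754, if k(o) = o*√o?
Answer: 4144*I/25377 ≈ 0.1633*I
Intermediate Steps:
k(o) = o^(3/2)
((k(-4)*28)*(-37))/50754 = (((-4)^(3/2)*28)*(-37))/50754 = ((-8*I*28)*(-37))*(1/50754) = (-224*I*(-37))*(1/50754) = (8288*I)*(1/50754) = 4144*I/25377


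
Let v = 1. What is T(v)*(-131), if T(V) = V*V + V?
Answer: -262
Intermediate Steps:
T(V) = V + V² (T(V) = V² + V = V + V²)
T(v)*(-131) = (1*(1 + 1))*(-131) = (1*2)*(-131) = 2*(-131) = -262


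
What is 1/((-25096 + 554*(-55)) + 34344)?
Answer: -1/21222 ≈ -4.7121e-5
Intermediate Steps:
1/((-25096 + 554*(-55)) + 34344) = 1/((-25096 - 30470) + 34344) = 1/(-55566 + 34344) = 1/(-21222) = -1/21222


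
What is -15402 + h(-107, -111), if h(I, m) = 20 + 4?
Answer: -15378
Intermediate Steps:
h(I, m) = 24
-15402 + h(-107, -111) = -15402 + 24 = -15378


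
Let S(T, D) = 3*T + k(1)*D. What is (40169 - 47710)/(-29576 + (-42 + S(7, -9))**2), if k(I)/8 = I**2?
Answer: 7541/20927 ≈ 0.36035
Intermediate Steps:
k(I) = 8*I**2
S(T, D) = 3*T + 8*D (S(T, D) = 3*T + (8*1**2)*D = 3*T + (8*1)*D = 3*T + 8*D)
(40169 - 47710)/(-29576 + (-42 + S(7, -9))**2) = (40169 - 47710)/(-29576 + (-42 + (3*7 + 8*(-9)))**2) = -7541/(-29576 + (-42 + (21 - 72))**2) = -7541/(-29576 + (-42 - 51)**2) = -7541/(-29576 + (-93)**2) = -7541/(-29576 + 8649) = -7541/(-20927) = -7541*(-1/20927) = 7541/20927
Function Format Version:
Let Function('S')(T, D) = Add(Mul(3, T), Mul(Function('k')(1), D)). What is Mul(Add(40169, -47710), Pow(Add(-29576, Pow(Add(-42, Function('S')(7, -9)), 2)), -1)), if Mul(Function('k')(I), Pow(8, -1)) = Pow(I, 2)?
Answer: Rational(7541, 20927) ≈ 0.36035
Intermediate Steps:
Function('k')(I) = Mul(8, Pow(I, 2))
Function('S')(T, D) = Add(Mul(3, T), Mul(8, D)) (Function('S')(T, D) = Add(Mul(3, T), Mul(Mul(8, Pow(1, 2)), D)) = Add(Mul(3, T), Mul(Mul(8, 1), D)) = Add(Mul(3, T), Mul(8, D)))
Mul(Add(40169, -47710), Pow(Add(-29576, Pow(Add(-42, Function('S')(7, -9)), 2)), -1)) = Mul(Add(40169, -47710), Pow(Add(-29576, Pow(Add(-42, Add(Mul(3, 7), Mul(8, -9))), 2)), -1)) = Mul(-7541, Pow(Add(-29576, Pow(Add(-42, Add(21, -72)), 2)), -1)) = Mul(-7541, Pow(Add(-29576, Pow(Add(-42, -51), 2)), -1)) = Mul(-7541, Pow(Add(-29576, Pow(-93, 2)), -1)) = Mul(-7541, Pow(Add(-29576, 8649), -1)) = Mul(-7541, Pow(-20927, -1)) = Mul(-7541, Rational(-1, 20927)) = Rational(7541, 20927)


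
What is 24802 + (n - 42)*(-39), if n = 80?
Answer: 23320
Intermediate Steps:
24802 + (n - 42)*(-39) = 24802 + (80 - 42)*(-39) = 24802 + 38*(-39) = 24802 - 1482 = 23320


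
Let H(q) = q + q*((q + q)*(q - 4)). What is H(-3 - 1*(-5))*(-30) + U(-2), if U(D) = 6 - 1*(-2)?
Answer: 428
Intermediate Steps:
U(D) = 8 (U(D) = 6 + 2 = 8)
H(q) = q + 2*q²*(-4 + q) (H(q) = q + q*((2*q)*(-4 + q)) = q + q*(2*q*(-4 + q)) = q + 2*q²*(-4 + q))
H(-3 - 1*(-5))*(-30) + U(-2) = ((-3 - 1*(-5))*(1 - 8*(-3 - 1*(-5)) + 2*(-3 - 1*(-5))²))*(-30) + 8 = ((-3 + 5)*(1 - 8*(-3 + 5) + 2*(-3 + 5)²))*(-30) + 8 = (2*(1 - 8*2 + 2*2²))*(-30) + 8 = (2*(1 - 16 + 2*4))*(-30) + 8 = (2*(1 - 16 + 8))*(-30) + 8 = (2*(-7))*(-30) + 8 = -14*(-30) + 8 = 420 + 8 = 428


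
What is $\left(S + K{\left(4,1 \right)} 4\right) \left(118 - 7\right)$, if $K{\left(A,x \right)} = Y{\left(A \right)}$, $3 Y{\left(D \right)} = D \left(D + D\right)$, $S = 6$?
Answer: $5402$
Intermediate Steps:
$Y{\left(D \right)} = \frac{2 D^{2}}{3}$ ($Y{\left(D \right)} = \frac{D \left(D + D\right)}{3} = \frac{D 2 D}{3} = \frac{2 D^{2}}{3}$)
$K{\left(A,x \right)} = \frac{2 A^{2}}{3}$
$\left(S + K{\left(4,1 \right)} 4\right) \left(118 - 7\right) = \left(6 + \frac{2 \cdot 4^{2}}{3} \cdot 4\right) \left(118 - 7\right) = \left(6 + \frac{2}{3} \cdot 16 \cdot 4\right) 111 = \left(6 + \frac{32}{3} \cdot 4\right) 111 = \left(6 + \frac{128}{3}\right) 111 = \frac{146}{3} \cdot 111 = 5402$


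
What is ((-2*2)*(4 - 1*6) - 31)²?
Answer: 529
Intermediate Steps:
((-2*2)*(4 - 1*6) - 31)² = (-4*(4 - 6) - 31)² = (-4*(-2) - 31)² = (8 - 31)² = (-23)² = 529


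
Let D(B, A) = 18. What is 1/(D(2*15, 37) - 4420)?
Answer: -1/4402 ≈ -0.00022717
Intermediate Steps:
1/(D(2*15, 37) - 4420) = 1/(18 - 4420) = 1/(-4402) = -1/4402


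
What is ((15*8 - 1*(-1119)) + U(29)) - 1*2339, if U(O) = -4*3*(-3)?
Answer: -1064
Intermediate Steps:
U(O) = 36 (U(O) = -12*(-3) = 36)
((15*8 - 1*(-1119)) + U(29)) - 1*2339 = ((15*8 - 1*(-1119)) + 36) - 1*2339 = ((120 + 1119) + 36) - 2339 = (1239 + 36) - 2339 = 1275 - 2339 = -1064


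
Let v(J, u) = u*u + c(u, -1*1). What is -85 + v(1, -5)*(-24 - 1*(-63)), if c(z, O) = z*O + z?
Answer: 890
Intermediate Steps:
c(z, O) = z + O*z (c(z, O) = O*z + z = z + O*z)
v(J, u) = u**2 (v(J, u) = u*u + u*(1 - 1*1) = u**2 + u*(1 - 1) = u**2 + u*0 = u**2 + 0 = u**2)
-85 + v(1, -5)*(-24 - 1*(-63)) = -85 + (-5)**2*(-24 - 1*(-63)) = -85 + 25*(-24 + 63) = -85 + 25*39 = -85 + 975 = 890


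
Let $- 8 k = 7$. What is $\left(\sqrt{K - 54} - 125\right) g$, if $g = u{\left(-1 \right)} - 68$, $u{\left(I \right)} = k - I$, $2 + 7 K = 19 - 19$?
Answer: $\frac{67875}{8} - \frac{543 i \sqrt{665}}{28} \approx 8484.4 - 500.1 i$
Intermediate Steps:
$k = - \frac{7}{8}$ ($k = \left(- \frac{1}{8}\right) 7 = - \frac{7}{8} \approx -0.875$)
$K = - \frac{2}{7}$ ($K = - \frac{2}{7} + \frac{19 - 19}{7} = - \frac{2}{7} + \frac{1}{7} \cdot 0 = - \frac{2}{7} + 0 = - \frac{2}{7} \approx -0.28571$)
$u{\left(I \right)} = - \frac{7}{8} - I$
$g = - \frac{543}{8}$ ($g = \left(- \frac{7}{8} - -1\right) - 68 = \left(- \frac{7}{8} + 1\right) - 68 = \frac{1}{8} - 68 = - \frac{543}{8} \approx -67.875$)
$\left(\sqrt{K - 54} - 125\right) g = \left(\sqrt{- \frac{2}{7} - 54} - 125\right) \left(- \frac{543}{8}\right) = \left(\sqrt{- \frac{380}{7}} - 125\right) \left(- \frac{543}{8}\right) = \left(\frac{2 i \sqrt{665}}{7} - 125\right) \left(- \frac{543}{8}\right) = \left(-125 + \frac{2 i \sqrt{665}}{7}\right) \left(- \frac{543}{8}\right) = \frac{67875}{8} - \frac{543 i \sqrt{665}}{28}$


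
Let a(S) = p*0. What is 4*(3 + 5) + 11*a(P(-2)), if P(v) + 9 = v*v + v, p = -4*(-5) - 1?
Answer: 32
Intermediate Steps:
p = 19 (p = 20 - 1 = 19)
P(v) = -9 + v + v² (P(v) = -9 + (v*v + v) = -9 + (v² + v) = -9 + (v + v²) = -9 + v + v²)
a(S) = 0 (a(S) = 19*0 = 0)
4*(3 + 5) + 11*a(P(-2)) = 4*(3 + 5) + 11*0 = 4*8 + 0 = 32 + 0 = 32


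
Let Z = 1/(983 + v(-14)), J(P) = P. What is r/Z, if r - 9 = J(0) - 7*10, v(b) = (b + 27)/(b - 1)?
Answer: -898652/15 ≈ -59910.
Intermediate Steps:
v(b) = (27 + b)/(-1 + b)
Z = 15/14732 (Z = 1/(983 + (27 - 14)/(-1 - 14)) = 1/(983 + 13/(-15)) = 1/(983 - 1/15*13) = 1/(983 - 13/15) = 1/(14732/15) = 15/14732 ≈ 0.0010182)
r = -61 (r = 9 + (0 - 7*10) = 9 + (0 - 70) = 9 - 70 = -61)
r/Z = -61/15/14732 = -61*14732/15 = -898652/15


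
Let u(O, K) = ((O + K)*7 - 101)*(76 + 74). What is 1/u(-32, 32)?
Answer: -1/15150 ≈ -6.6007e-5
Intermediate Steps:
u(O, K) = -15150 + 1050*K + 1050*O (u(O, K) = ((K + O)*7 - 101)*150 = ((7*K + 7*O) - 101)*150 = (-101 + 7*K + 7*O)*150 = -15150 + 1050*K + 1050*O)
1/u(-32, 32) = 1/(-15150 + 1050*32 + 1050*(-32)) = 1/(-15150 + 33600 - 33600) = 1/(-15150) = -1/15150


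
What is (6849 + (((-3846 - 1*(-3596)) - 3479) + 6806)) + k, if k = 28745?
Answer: 38671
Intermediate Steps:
(6849 + (((-3846 - 1*(-3596)) - 3479) + 6806)) + k = (6849 + (((-3846 - 1*(-3596)) - 3479) + 6806)) + 28745 = (6849 + (((-3846 + 3596) - 3479) + 6806)) + 28745 = (6849 + ((-250 - 3479) + 6806)) + 28745 = (6849 + (-3729 + 6806)) + 28745 = (6849 + 3077) + 28745 = 9926 + 28745 = 38671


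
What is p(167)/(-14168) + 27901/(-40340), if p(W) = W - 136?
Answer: -99137977/142884280 ≈ -0.69383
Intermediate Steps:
p(W) = -136 + W
p(167)/(-14168) + 27901/(-40340) = (-136 + 167)/(-14168) + 27901/(-40340) = 31*(-1/14168) + 27901*(-1/40340) = -31/14168 - 27901/40340 = -99137977/142884280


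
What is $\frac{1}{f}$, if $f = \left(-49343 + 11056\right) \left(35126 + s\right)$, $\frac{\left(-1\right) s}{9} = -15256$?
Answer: $- \frac{1}{6601827410} \approx -1.5147 \cdot 10^{-10}$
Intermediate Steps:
$s = 137304$ ($s = \left(-9\right) \left(-15256\right) = 137304$)
$f = -6601827410$ ($f = \left(-49343 + 11056\right) \left(35126 + 137304\right) = \left(-38287\right) 172430 = -6601827410$)
$\frac{1}{f} = \frac{1}{-6601827410} = - \frac{1}{6601827410}$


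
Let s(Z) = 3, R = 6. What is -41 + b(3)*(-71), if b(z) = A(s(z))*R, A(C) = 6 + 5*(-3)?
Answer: 3793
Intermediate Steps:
A(C) = -9 (A(C) = 6 - 15 = -9)
b(z) = -54 (b(z) = -9*6 = -54)
-41 + b(3)*(-71) = -41 - 54*(-71) = -41 + 3834 = 3793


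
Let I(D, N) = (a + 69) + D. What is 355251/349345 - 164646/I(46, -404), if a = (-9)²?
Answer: -28724313837/34235810 ≈ -839.01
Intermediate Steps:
a = 81
I(D, N) = 150 + D (I(D, N) = (81 + 69) + D = 150 + D)
355251/349345 - 164646/I(46, -404) = 355251/349345 - 164646/(150 + 46) = 355251*(1/349345) - 164646/196 = 355251/349345 - 164646*1/196 = 355251/349345 - 82323/98 = -28724313837/34235810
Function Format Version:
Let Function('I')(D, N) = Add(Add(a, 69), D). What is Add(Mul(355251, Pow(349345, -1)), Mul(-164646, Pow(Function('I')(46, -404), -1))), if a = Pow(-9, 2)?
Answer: Rational(-28724313837, 34235810) ≈ -839.01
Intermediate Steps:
a = 81
Function('I')(D, N) = Add(150, D) (Function('I')(D, N) = Add(Add(81, 69), D) = Add(150, D))
Add(Mul(355251, Pow(349345, -1)), Mul(-164646, Pow(Function('I')(46, -404), -1))) = Add(Mul(355251, Pow(349345, -1)), Mul(-164646, Pow(Add(150, 46), -1))) = Add(Mul(355251, Rational(1, 349345)), Mul(-164646, Pow(196, -1))) = Add(Rational(355251, 349345), Mul(-164646, Rational(1, 196))) = Add(Rational(355251, 349345), Rational(-82323, 98)) = Rational(-28724313837, 34235810)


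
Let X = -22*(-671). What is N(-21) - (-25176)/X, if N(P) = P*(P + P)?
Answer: 6522630/7381 ≈ 883.71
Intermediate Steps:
X = 14762
N(P) = 2*P**2 (N(P) = P*(2*P) = 2*P**2)
N(-21) - (-25176)/X = 2*(-21)**2 - (-25176)/14762 = 2*441 - (-25176)/14762 = 882 - 1*(-12588/7381) = 882 + 12588/7381 = 6522630/7381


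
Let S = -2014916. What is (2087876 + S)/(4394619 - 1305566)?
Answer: 72960/3089053 ≈ 0.023619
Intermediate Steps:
(2087876 + S)/(4394619 - 1305566) = (2087876 - 2014916)/(4394619 - 1305566) = 72960/3089053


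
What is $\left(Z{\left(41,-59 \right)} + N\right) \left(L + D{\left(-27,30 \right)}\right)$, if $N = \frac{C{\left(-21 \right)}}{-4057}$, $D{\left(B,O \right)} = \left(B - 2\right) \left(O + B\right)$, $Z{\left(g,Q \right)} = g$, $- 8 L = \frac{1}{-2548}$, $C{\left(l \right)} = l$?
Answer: $- \frac{147510220853}{41348944} \approx -3567.4$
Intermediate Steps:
$L = \frac{1}{20384}$ ($L = - \frac{1}{8 \left(-2548\right)} = \left(- \frac{1}{8}\right) \left(- \frac{1}{2548}\right) = \frac{1}{20384} \approx 4.9058 \cdot 10^{-5}$)
$D{\left(B,O \right)} = \left(-2 + B\right) \left(B + O\right)$
$N = \frac{21}{4057}$ ($N = - \frac{21}{-4057} = \left(-21\right) \left(- \frac{1}{4057}\right) = \frac{21}{4057} \approx 0.0051762$)
$\left(Z{\left(41,-59 \right)} + N\right) \left(L + D{\left(-27,30 \right)}\right) = \left(41 + \frac{21}{4057}\right) \left(\frac{1}{20384} - \left(816 - 729\right)\right) = \frac{166358 \left(\frac{1}{20384} + \left(729 + 54 - 60 - 810\right)\right)}{4057} = \frac{166358 \left(\frac{1}{20384} - 87\right)}{4057} = \frac{166358}{4057} \left(- \frac{1773407}{20384}\right) = - \frac{147510220853}{41348944}$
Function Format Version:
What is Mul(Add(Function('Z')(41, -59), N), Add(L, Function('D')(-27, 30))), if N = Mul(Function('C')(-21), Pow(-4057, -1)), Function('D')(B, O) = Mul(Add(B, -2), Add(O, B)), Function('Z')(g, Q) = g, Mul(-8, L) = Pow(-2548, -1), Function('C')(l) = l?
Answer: Rational(-147510220853, 41348944) ≈ -3567.4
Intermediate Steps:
L = Rational(1, 20384) (L = Mul(Rational(-1, 8), Pow(-2548, -1)) = Mul(Rational(-1, 8), Rational(-1, 2548)) = Rational(1, 20384) ≈ 4.9058e-5)
Function('D')(B, O) = Mul(Add(-2, B), Add(B, O))
N = Rational(21, 4057) (N = Mul(-21, Pow(-4057, -1)) = Mul(-21, Rational(-1, 4057)) = Rational(21, 4057) ≈ 0.0051762)
Mul(Add(Function('Z')(41, -59), N), Add(L, Function('D')(-27, 30))) = Mul(Add(41, Rational(21, 4057)), Add(Rational(1, 20384), Add(Pow(-27, 2), Mul(-2, -27), Mul(-2, 30), Mul(-27, 30)))) = Mul(Rational(166358, 4057), Add(Rational(1, 20384), Add(729, 54, -60, -810))) = Mul(Rational(166358, 4057), Add(Rational(1, 20384), -87)) = Mul(Rational(166358, 4057), Rational(-1773407, 20384)) = Rational(-147510220853, 41348944)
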